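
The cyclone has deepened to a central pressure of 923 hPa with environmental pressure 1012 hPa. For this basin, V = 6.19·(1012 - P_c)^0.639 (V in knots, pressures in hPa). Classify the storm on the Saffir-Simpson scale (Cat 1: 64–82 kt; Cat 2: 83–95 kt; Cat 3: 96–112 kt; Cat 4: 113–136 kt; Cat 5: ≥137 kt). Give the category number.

ΔP = 1012 − 923 = 89 hPa.
V ≈ 6.19 × 89^0.639 = 6.19 × 17.61 ≈ 109 kt.
109 kt falls in the Category 3 band.

3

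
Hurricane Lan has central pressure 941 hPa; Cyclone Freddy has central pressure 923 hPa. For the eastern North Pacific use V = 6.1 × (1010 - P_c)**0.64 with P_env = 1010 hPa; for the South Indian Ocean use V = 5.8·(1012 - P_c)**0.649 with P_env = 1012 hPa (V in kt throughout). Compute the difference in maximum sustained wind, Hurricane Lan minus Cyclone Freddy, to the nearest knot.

Hurricane Lan: ΔP = 69; V ≈ 6.1 × 69^0.64 ≈ 91.66 kt.
Cyclone Freddy: ΔP = 89; V ≈ 5.8 × 89^0.649 ≈ 106.80 kt.
Difference ≈ 91.66 − 106.80 = -15.14 → -15 kt.

-15 kt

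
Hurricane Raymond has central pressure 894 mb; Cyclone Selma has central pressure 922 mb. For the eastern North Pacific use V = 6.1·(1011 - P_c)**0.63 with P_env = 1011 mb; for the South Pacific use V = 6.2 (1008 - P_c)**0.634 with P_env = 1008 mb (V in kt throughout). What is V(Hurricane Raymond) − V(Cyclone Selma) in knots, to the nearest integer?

18 kt

Hurricane Raymond: ΔP = 117; V ≈ 6.1 × 117^0.63 ≈ 122.54 kt.
Cyclone Selma: ΔP = 86; V ≈ 6.2 × 86^0.634 ≈ 104.44 kt.
Difference ≈ 122.54 − 104.44 = 18.10 → 18 kt.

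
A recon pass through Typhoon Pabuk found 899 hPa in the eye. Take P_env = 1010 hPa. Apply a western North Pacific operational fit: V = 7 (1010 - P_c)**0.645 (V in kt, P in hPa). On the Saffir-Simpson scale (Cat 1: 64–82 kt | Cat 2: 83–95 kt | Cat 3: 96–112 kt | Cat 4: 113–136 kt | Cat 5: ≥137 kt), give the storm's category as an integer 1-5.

ΔP = 1010 − 899 = 111 hPa.
V ≈ 7 × 111^0.645 = 7 × 20.86 ≈ 146 kt.
146 kt falls in the Category 5 band.

5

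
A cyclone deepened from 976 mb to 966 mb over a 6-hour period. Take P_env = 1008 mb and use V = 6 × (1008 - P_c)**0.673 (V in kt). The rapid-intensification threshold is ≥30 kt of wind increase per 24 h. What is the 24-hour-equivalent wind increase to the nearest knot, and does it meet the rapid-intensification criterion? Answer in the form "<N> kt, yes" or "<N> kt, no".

V₁: ΔP = 32, V ≈ 6 × 32^0.673 ≈ 61.82 kt.
V₂: ΔP = 42, V ≈ 6 × 42^0.673 ≈ 74.23 kt.
ΔV over 6 h = 12.41 kt → 24 h equivalent = 12.41 × 24/6 ≈ 49.64 kt.
50 kt ≥ 30 kt ⇒ rapid intensification.

50 kt, yes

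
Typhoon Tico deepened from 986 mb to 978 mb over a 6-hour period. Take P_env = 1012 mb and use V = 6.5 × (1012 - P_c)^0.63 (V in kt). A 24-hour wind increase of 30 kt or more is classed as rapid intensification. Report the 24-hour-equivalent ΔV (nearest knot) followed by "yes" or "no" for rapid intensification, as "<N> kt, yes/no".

37 kt, yes

V₁: ΔP = 26, V ≈ 6.5 × 26^0.63 ≈ 50.62 kt.
V₂: ΔP = 34, V ≈ 6.5 × 34^0.63 ≈ 59.94 kt.
ΔV over 6 h = 9.32 kt → 24 h equivalent = 9.32 × 24/6 ≈ 37.28 kt.
37 kt ≥ 30 kt ⇒ rapid intensification.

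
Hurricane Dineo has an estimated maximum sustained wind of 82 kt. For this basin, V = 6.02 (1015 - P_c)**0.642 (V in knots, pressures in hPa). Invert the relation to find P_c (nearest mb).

957 mb

ΔP = (V / 6.02)^(1/0.642) = (82/6.02)^1.558.
82/6.02 = 13.621; 13.621^1.558 ≈ 58.44 mb.
P_c = 1015 − 58.44 = 956.56 ≈ 957 mb.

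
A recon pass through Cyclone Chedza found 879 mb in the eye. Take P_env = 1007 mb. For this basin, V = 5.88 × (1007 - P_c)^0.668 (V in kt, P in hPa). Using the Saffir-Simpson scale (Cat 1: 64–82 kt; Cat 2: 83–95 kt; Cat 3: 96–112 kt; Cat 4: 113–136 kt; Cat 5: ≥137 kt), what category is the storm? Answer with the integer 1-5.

5

ΔP = 1007 − 879 = 128 mb.
V ≈ 5.88 × 128^0.668 = 5.88 × 25.56 ≈ 150 kt.
150 kt falls in the Category 5 band.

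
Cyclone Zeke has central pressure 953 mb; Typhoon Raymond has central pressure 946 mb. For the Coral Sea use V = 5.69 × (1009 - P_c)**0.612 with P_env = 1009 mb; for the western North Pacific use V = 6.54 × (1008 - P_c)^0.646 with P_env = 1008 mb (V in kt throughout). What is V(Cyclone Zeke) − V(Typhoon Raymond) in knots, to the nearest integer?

-27 kt

Cyclone Zeke: ΔP = 56; V ≈ 5.69 × 56^0.612 ≈ 66.83 kt.
Typhoon Raymond: ΔP = 62; V ≈ 6.54 × 62^0.646 ≈ 94.07 kt.
Difference ≈ 66.83 − 94.07 = -27.24 → -27 kt.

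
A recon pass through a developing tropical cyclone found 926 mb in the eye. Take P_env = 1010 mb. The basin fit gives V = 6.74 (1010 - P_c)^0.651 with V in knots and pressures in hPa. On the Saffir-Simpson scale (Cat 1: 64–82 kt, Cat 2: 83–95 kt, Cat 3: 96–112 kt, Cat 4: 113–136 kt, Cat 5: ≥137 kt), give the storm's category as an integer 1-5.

ΔP = 1010 − 926 = 84 mb.
V ≈ 6.74 × 84^0.651 = 6.74 × 17.89 ≈ 121 kt.
121 kt falls in the Category 4 band.

4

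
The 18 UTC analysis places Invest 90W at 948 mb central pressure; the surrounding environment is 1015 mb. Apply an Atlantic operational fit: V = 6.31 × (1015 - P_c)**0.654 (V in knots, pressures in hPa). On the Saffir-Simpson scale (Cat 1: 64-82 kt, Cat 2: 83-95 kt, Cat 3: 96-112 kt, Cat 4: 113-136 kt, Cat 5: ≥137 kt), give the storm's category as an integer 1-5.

3

ΔP = 1015 − 948 = 67 mb.
V ≈ 6.31 × 67^0.654 = 6.31 × 15.64 ≈ 99 kt.
99 kt falls in the Category 3 band.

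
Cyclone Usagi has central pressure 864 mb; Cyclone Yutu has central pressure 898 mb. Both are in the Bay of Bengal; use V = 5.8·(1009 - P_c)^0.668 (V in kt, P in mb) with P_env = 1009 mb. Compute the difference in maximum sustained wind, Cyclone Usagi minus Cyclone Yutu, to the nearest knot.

26 kt

Cyclone Usagi: ΔP = 145; V ≈ 5.8 × 145^0.668 ≈ 161.15 kt.
Cyclone Yutu: ΔP = 111; V ≈ 5.8 × 111^0.668 ≈ 134.80 kt.
Difference ≈ 161.15 − 134.80 = 26.35 → 26 kt.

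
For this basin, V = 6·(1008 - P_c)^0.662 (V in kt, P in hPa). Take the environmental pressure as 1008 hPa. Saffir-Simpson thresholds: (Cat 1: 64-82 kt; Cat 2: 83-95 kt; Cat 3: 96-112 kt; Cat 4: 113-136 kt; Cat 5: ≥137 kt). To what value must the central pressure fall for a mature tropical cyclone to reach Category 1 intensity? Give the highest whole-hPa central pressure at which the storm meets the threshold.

Category 1 begins at V = 64 kt.
Required ΔP = (64/6)^(1/0.662) = 10.667^1.511 ≈ 35.72 hPa.
P_c ≤ 1008 − 35.72 = 972.28, so the highest integer P_c is 972 hPa.

972 hPa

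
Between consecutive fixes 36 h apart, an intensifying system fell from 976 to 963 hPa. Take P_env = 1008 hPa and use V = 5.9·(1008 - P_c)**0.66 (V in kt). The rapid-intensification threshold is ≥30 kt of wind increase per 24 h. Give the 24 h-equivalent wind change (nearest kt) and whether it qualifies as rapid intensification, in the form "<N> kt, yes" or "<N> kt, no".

V₁: ΔP = 32, V ≈ 5.9 × 32^0.66 ≈ 58.11 kt.
V₂: ΔP = 45, V ≈ 5.9 × 45^0.66 ≈ 72.77 kt.
ΔV over 36 h = 14.66 kt → 24 h equivalent = 14.66 × 24/36 ≈ 9.77 kt.
10 kt < 30 kt ⇒ not rapid intensification.

10 kt, no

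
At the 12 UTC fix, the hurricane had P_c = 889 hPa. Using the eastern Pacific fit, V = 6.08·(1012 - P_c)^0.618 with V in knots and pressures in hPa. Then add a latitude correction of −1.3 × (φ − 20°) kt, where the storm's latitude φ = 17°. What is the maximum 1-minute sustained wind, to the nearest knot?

ΔP = 1012 − 889 = 123 hPa.
123^0.618 ≈ 19.569.
V ≈ 6.08 × 19.569 ≈ 119.0 kt.
Latitude correction: −1.3 × (17 − 20) = 3.9 kt.
Corrected V ≈ 122.9 kt → 123 kt.

123 kt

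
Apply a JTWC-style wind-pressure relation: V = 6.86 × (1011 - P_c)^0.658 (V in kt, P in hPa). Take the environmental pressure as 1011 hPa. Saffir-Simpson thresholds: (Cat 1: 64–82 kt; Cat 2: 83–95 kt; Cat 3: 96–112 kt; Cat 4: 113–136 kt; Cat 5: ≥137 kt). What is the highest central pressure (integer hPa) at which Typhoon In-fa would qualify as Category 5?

916 hPa

Category 5 begins at V = 137 kt.
Required ΔP = (137/6.86)^(1/0.658) = 19.971^1.520 ≈ 94.69 hPa.
P_c ≤ 1011 − 94.69 = 916.31, so the highest integer P_c is 916 hPa.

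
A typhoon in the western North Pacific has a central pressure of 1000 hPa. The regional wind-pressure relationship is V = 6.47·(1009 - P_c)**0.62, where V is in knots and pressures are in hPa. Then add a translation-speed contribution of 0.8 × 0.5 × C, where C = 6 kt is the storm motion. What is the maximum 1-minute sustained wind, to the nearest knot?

ΔP = 1009 − 1000 = 9 hPa.
9^0.62 ≈ 3.905.
V ≈ 6.47 × 3.905 ≈ 25.3 kt.
Translation term: 0.8 × 0.5 × 6 = 2.4 kt.
Corrected V ≈ 27.7 kt → 28 kt.

28 kt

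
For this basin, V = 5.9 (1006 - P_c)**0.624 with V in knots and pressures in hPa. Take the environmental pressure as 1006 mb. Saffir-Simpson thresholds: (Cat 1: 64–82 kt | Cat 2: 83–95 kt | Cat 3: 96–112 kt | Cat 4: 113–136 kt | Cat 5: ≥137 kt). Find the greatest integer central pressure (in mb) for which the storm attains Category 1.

960 mb

Category 1 begins at V = 64 kt.
Required ΔP = (64/5.9)^(1/0.624) = 10.847^1.603 ≈ 45.62 mb.
P_c ≤ 1006 − 45.62 = 960.38, so the highest integer P_c is 960 mb.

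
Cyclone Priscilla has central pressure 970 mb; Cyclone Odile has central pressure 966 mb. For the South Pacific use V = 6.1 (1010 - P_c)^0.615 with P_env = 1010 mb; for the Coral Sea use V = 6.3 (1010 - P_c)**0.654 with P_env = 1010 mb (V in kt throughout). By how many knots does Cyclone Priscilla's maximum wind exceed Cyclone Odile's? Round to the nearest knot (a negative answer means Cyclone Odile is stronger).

-16 kt

Cyclone Priscilla: ΔP = 40; V ≈ 6.1 × 40^0.615 ≈ 58.97 kt.
Cyclone Odile: ΔP = 44; V ≈ 6.3 × 44^0.654 ≈ 74.84 kt.
Difference ≈ 58.97 − 74.84 = -15.87 → -16 kt.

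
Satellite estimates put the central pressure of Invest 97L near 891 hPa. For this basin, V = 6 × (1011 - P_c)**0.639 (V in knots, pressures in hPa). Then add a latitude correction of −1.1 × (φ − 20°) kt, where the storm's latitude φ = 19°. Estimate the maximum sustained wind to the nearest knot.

ΔP = 1011 − 891 = 120 hPa.
120^0.639 ≈ 21.311.
V ≈ 6 × 21.311 ≈ 127.9 kt.
Latitude correction: −1.1 × (19 − 20) = 1.1 kt.
Corrected V ≈ 129 kt → 129 kt.

129 kt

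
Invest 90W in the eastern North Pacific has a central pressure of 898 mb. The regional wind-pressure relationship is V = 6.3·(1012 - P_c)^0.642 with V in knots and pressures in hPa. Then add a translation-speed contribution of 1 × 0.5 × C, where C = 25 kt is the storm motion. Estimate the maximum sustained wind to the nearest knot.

144 kt

ΔP = 1012 − 898 = 114 mb.
114^0.642 ≈ 20.919.
V ≈ 6.3 × 20.919 ≈ 131.8 kt.
Translation term: 1 × 0.5 × 25 = 12.5 kt.
Corrected V ≈ 144.3 kt → 144 kt.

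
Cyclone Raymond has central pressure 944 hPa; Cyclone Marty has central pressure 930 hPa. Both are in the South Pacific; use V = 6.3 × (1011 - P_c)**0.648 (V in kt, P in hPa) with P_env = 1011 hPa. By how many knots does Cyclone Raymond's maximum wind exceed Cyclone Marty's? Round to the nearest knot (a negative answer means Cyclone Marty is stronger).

-13 kt

Cyclone Raymond: ΔP = 67; V ≈ 6.3 × 67^0.648 ≈ 96.08 kt.
Cyclone Marty: ΔP = 81; V ≈ 6.3 × 81^0.648 ≈ 108.65 kt.
Difference ≈ 96.08 − 108.65 = -12.57 → -13 kt.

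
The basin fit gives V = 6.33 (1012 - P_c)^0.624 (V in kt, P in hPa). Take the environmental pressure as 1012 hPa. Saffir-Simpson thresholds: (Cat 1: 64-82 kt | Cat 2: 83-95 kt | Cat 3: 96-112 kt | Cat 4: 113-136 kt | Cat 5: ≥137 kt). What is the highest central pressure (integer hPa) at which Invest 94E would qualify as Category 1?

Category 1 begins at V = 64 kt.
Required ΔP = (64/6.33)^(1/0.624) = 10.111^1.603 ≈ 40.76 hPa.
P_c ≤ 1012 − 40.76 = 971.24, so the highest integer P_c is 971 hPa.

971 hPa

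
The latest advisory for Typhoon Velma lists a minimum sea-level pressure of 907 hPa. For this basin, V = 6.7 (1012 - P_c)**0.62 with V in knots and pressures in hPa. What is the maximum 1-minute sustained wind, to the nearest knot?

ΔP = 1012 − 907 = 105 hPa.
105^0.62 ≈ 17.912.
V ≈ 6.7 × 17.912 ≈ 120.0 kt.

120 kt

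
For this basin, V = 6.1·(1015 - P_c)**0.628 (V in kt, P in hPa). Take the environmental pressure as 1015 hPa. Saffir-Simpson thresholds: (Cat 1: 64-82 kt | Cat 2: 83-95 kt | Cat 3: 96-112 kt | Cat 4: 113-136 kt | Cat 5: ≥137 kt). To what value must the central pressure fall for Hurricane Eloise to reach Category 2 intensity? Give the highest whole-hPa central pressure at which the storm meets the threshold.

951 hPa

Category 2 begins at V = 83 kt.
Required ΔP = (83/6.1)^(1/0.628) = 13.607^1.592 ≈ 63.88 hPa.
P_c ≤ 1015 − 63.88 = 951.12, so the highest integer P_c is 951 hPa.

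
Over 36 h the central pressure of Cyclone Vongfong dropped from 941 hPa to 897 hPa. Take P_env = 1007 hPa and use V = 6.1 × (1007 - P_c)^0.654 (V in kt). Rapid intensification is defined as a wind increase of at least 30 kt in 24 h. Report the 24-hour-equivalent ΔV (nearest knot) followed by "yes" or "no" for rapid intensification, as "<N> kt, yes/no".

V₁: ΔP = 66, V ≈ 6.1 × 66^0.654 ≈ 94.47 kt.
V₂: ΔP = 110, V ≈ 6.1 × 110^0.654 ≈ 131.95 kt.
ΔV over 36 h = 37.48 kt → 24 h equivalent = 37.48 × 24/36 ≈ 24.99 kt.
25 kt < 30 kt ⇒ not rapid intensification.

25 kt, no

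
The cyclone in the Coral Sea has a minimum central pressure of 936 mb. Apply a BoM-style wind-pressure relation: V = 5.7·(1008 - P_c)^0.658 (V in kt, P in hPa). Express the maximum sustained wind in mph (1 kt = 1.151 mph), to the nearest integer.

109 mph

ΔP = 1008 − 936 = 72 mb.
V ≈ 5.7 × 72^0.658 = 5.7 × 16.677 ≈ 95.060 kt.
95.060 × 1.151 ≈ 109.41 mph → 109 mph.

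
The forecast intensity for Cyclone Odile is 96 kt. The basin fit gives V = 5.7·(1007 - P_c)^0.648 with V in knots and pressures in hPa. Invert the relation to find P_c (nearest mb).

929 mb

ΔP = (V / 5.7)^(1/0.648) = (96/5.7)^1.543.
96/5.7 = 16.842; 16.842^1.543 ≈ 78.09 mb.
P_c = 1007 − 78.09 = 928.91 ≈ 929 mb.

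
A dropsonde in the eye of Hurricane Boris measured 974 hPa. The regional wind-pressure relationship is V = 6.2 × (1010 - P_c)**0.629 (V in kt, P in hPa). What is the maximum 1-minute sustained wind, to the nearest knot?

ΔP = 1010 − 974 = 36 hPa.
36^0.629 ≈ 9.526.
V ≈ 6.2 × 9.526 ≈ 59.1 kt.

59 kt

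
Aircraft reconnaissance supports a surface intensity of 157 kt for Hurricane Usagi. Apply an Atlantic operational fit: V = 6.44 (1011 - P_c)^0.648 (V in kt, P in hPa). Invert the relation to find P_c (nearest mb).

ΔP = (V / 6.44)^(1/0.648) = (157/6.44)^1.543.
157/6.44 = 24.379; 24.379^1.543 ≈ 138.18 mb.
P_c = 1011 − 138.18 = 872.82 ≈ 873 mb.

873 mb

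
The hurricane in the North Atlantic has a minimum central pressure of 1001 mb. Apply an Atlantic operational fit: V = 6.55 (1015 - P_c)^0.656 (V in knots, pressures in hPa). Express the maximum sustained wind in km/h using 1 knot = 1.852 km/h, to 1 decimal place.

68.5 km/h

ΔP = 1015 − 1001 = 14 mb.
V ≈ 6.55 × 14^0.656 = 6.55 × 5.648 ≈ 36.991 kt.
36.991 × 1.852 ≈ 68.51 km/h → 68.5 km/h.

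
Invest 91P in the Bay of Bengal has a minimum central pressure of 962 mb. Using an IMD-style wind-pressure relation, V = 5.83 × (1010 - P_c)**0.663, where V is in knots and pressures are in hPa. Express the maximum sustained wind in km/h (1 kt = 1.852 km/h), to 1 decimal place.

140.6 km/h

ΔP = 1010 − 962 = 48 mb.
V ≈ 5.83 × 48^0.663 = 5.83 × 13.022 ≈ 75.916 kt.
75.916 × 1.852 ≈ 140.60 km/h → 140.6 km/h.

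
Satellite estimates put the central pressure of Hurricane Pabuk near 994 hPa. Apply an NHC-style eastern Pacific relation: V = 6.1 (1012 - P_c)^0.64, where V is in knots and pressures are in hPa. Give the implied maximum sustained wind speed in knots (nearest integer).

ΔP = 1012 − 994 = 18 hPa.
18^0.64 ≈ 6.359.
V ≈ 6.1 × 6.359 ≈ 38.8 kt.

39 kt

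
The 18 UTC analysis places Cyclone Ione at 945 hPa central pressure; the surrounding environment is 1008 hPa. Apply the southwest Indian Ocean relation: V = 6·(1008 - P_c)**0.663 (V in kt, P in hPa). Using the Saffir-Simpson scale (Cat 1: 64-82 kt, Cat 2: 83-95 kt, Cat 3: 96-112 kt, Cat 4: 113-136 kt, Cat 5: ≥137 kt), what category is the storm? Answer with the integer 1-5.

2

ΔP = 1008 − 945 = 63 hPa.
V ≈ 6 × 63^0.663 = 6 × 15.59 ≈ 94 kt.
94 kt falls in the Category 2 band.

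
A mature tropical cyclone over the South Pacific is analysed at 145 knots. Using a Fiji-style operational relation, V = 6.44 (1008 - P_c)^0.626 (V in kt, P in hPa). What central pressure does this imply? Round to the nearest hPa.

ΔP = (V / 6.44)^(1/0.626) = (145/6.44)^1.597.
145/6.44 = 22.516; 22.516^1.597 ≈ 144.72 hPa.
P_c = 1008 − 144.72 = 863.28 ≈ 863 hPa.

863 hPa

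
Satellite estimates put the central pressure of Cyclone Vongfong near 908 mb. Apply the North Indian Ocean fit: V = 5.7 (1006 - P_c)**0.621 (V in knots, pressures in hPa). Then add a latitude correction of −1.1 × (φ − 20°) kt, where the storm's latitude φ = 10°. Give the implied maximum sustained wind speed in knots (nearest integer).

109 kt

ΔP = 1006 − 908 = 98 mb.
98^0.621 ≈ 17.241.
V ≈ 5.7 × 17.241 ≈ 98.3 kt.
Latitude correction: −1.1 × (10 − 20) = 11 kt.
Corrected V ≈ 109.3 kt → 109 kt.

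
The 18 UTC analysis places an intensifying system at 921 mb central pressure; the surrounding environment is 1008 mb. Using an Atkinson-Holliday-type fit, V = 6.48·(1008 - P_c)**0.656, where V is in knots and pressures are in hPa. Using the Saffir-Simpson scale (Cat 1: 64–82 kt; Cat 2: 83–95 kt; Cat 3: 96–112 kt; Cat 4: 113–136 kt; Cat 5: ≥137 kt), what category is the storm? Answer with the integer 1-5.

4

ΔP = 1008 − 921 = 87 mb.
V ≈ 6.48 × 87^0.656 = 6.48 × 18.72 ≈ 121 kt.
121 kt falls in the Category 4 band.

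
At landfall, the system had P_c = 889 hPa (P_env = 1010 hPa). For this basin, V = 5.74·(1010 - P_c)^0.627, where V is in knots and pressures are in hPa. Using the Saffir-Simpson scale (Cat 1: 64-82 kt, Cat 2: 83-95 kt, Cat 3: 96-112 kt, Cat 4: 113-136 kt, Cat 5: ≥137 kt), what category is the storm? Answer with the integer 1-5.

4

ΔP = 1010 − 889 = 121 hPa.
V ≈ 5.74 × 121^0.627 = 5.74 × 20.23 ≈ 116 kt.
116 kt falls in the Category 4 band.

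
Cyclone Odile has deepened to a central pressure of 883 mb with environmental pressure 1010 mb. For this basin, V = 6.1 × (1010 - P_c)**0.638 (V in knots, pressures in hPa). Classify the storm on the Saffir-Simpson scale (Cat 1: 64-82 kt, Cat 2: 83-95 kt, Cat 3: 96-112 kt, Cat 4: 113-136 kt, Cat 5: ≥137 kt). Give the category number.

4

ΔP = 1010 − 883 = 127 mb.
V ≈ 6.1 × 127^0.638 = 6.1 × 21.99 ≈ 134 kt.
134 kt falls in the Category 4 band.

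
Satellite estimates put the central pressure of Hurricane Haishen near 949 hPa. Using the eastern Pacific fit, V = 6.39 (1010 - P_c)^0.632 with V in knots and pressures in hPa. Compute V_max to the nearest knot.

86 kt

ΔP = 1010 − 949 = 61 hPa.
61^0.632 ≈ 13.438.
V ≈ 6.39 × 13.438 ≈ 85.9 kt.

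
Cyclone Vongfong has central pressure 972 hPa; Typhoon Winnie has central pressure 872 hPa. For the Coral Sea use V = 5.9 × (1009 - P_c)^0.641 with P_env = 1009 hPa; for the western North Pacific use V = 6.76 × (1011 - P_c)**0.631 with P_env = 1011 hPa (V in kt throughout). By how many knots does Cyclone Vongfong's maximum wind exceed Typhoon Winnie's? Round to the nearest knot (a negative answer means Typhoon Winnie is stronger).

-92 kt

Cyclone Vongfong: ΔP = 37; V ≈ 5.9 × 37^0.641 ≈ 59.71 kt.
Typhoon Winnie: ΔP = 139; V ≈ 6.76 × 139^0.631 ≈ 152.12 kt.
Difference ≈ 59.71 − 152.12 = -92.41 → -92 kt.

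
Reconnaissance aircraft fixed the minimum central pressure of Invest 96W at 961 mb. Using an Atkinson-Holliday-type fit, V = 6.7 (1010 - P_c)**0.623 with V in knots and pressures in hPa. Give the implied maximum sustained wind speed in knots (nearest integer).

76 kt

ΔP = 1010 − 961 = 49 mb.
49^0.623 ≈ 11.298.
V ≈ 6.7 × 11.298 ≈ 75.7 kt.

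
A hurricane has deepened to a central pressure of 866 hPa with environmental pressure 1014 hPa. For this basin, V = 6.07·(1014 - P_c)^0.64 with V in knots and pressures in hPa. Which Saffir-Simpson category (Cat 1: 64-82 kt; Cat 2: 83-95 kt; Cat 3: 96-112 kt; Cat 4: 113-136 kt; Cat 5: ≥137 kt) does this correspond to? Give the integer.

5

ΔP = 1014 − 866 = 148 hPa.
V ≈ 6.07 × 148^0.64 = 6.07 × 24.49 ≈ 149 kt.
149 kt falls in the Category 5 band.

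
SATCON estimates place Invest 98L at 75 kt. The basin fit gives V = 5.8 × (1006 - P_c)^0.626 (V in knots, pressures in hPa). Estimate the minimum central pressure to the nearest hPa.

ΔP = (V / 5.8)^(1/0.626) = (75/5.8)^1.597.
75/5.8 = 12.931; 12.931^1.597 ≈ 59.67 hPa.
P_c = 1006 − 59.67 = 946.33 ≈ 946 hPa.

946 hPa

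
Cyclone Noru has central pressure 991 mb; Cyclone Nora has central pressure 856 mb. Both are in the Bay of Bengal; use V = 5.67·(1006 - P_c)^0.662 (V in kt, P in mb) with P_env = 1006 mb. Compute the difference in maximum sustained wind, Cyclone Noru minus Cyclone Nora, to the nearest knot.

Cyclone Noru: ΔP = 15; V ≈ 5.67 × 15^0.662 ≈ 34.05 kt.
Cyclone Nora: ΔP = 150; V ≈ 5.67 × 150^0.662 ≈ 156.37 kt.
Difference ≈ 34.05 − 156.37 = -122.32 → -122 kt.

-122 kt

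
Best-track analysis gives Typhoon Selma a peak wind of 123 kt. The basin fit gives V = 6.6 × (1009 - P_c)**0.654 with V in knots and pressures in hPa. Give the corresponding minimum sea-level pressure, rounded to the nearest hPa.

921 hPa

ΔP = (V / 6.6)^(1/0.654) = (123/6.6)^1.529.
123/6.6 = 18.636; 18.636^1.529 ≈ 87.59 hPa.
P_c = 1009 − 87.59 = 921.41 ≈ 921 hPa.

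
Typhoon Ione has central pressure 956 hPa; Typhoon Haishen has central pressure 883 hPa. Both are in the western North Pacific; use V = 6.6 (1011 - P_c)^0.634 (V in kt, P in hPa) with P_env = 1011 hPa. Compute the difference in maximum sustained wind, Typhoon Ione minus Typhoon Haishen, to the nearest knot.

Typhoon Ione: ΔP = 55; V ≈ 6.6 × 55^0.634 ≈ 83.74 kt.
Typhoon Haishen: ΔP = 128; V ≈ 6.6 × 128^0.634 ≈ 143.06 kt.
Difference ≈ 83.74 − 143.06 = -59.32 → -59 kt.

-59 kt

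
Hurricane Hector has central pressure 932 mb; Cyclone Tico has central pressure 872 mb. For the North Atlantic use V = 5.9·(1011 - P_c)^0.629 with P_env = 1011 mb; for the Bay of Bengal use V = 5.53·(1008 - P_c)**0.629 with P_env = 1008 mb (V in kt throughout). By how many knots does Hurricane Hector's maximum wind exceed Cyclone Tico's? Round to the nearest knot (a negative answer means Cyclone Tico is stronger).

Hurricane Hector: ΔP = 79; V ≈ 5.9 × 79^0.629 ≈ 92.14 kt.
Cyclone Tico: ΔP = 136; V ≈ 5.53 × 136^0.629 ≈ 121.54 kt.
Difference ≈ 92.14 − 121.54 = -29.40 → -29 kt.

-29 kt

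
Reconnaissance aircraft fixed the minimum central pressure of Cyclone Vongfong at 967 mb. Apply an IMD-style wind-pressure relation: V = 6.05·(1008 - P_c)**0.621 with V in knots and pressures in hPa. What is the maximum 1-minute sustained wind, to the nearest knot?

ΔP = 1008 − 967 = 41 mb.
41^0.621 ≈ 10.035.
V ≈ 6.05 × 10.035 ≈ 60.7 kt.

61 kt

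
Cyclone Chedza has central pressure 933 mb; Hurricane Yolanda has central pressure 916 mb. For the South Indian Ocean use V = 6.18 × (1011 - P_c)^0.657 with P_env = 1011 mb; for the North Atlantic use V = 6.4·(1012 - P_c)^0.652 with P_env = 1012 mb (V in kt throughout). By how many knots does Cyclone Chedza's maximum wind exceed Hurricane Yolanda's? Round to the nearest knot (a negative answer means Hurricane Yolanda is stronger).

-17 kt

Cyclone Chedza: ΔP = 78; V ≈ 6.18 × 78^0.657 ≈ 108.17 kt.
Hurricane Yolanda: ΔP = 96; V ≈ 6.4 × 96^0.652 ≈ 125.49 kt.
Difference ≈ 108.17 − 125.49 = -17.32 → -17 kt.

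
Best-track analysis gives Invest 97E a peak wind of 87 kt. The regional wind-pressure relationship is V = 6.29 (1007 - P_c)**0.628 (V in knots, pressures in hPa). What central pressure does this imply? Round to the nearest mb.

ΔP = (V / 6.29)^(1/0.628) = (87/6.29)^1.592.
87/6.29 = 13.831; 13.831^1.592 ≈ 65.56 mb.
P_c = 1007 − 65.56 = 941.44 ≈ 941 mb.

941 mb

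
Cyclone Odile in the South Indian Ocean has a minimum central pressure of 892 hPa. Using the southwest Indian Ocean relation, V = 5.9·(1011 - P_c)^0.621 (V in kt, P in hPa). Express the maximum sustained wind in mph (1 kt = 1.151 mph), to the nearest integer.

132 mph

ΔP = 1011 − 892 = 119 hPa.
V ≈ 5.9 × 119^0.621 = 5.9 × 19.450 ≈ 114.754 kt.
114.754 × 1.151 ≈ 132.08 mph → 132 mph.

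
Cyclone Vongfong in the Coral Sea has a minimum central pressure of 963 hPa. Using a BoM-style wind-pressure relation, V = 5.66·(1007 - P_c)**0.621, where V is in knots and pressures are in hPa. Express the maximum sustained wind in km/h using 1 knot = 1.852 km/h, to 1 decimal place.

ΔP = 1007 − 963 = 44 hPa.
V ≈ 5.66 × 44^0.621 = 5.66 × 10.485 ≈ 59.347 kt.
59.347 × 1.852 ≈ 109.91 km/h → 109.9 km/h.

109.9 km/h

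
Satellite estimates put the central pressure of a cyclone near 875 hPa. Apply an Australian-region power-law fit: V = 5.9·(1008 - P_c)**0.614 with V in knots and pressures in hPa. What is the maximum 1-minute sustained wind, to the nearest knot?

ΔP = 1008 − 875 = 133 hPa.
133^0.614 ≈ 20.139.
V ≈ 5.9 × 20.139 ≈ 118.8 kt.

119 kt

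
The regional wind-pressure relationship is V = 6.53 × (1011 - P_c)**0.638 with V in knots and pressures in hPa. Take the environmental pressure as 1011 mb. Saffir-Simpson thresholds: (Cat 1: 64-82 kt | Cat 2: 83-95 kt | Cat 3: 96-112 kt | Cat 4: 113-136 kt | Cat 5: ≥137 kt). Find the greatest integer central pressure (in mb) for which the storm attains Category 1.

975 mb

Category 1 begins at V = 64 kt.
Required ΔP = (64/6.53)^(1/0.638) = 9.801^1.567 ≈ 35.79 mb.
P_c ≤ 1011 − 35.79 = 975.21, so the highest integer P_c is 975 mb.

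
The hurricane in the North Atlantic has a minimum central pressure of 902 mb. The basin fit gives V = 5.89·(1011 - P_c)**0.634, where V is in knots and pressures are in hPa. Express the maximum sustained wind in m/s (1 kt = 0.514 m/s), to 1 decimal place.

ΔP = 1011 − 902 = 109 mb.
V ≈ 5.89 × 109^0.634 = 5.89 × 19.576 ≈ 115.304 kt.
115.304 × 0.514 ≈ 59.27 m/s → 59.3 m/s.

59.3 m/s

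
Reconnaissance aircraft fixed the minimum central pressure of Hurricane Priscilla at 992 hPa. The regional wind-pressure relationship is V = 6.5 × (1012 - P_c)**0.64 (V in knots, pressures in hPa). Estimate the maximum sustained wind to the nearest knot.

ΔP = 1012 − 992 = 20 hPa.
20^0.64 ≈ 6.802.
V ≈ 6.5 × 6.802 ≈ 44.2 kt.

44 kt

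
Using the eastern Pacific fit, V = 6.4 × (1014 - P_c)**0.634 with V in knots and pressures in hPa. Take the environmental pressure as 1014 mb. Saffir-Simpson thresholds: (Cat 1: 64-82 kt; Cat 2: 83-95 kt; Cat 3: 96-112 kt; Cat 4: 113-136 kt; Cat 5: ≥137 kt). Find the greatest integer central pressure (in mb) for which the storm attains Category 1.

Category 1 begins at V = 64 kt.
Required ΔP = (64/6.4)^(1/0.634) = 10.000^1.577 ≈ 37.78 mb.
P_c ≤ 1014 − 37.78 = 976.22, so the highest integer P_c is 976 mb.

976 mb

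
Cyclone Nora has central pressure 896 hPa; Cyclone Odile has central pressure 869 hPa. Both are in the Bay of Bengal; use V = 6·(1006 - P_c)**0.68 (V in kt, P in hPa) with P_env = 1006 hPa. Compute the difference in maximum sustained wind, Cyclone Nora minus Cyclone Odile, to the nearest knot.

Cyclone Nora: ΔP = 110; V ≈ 6 × 110^0.68 ≈ 146.66 kt.
Cyclone Odile: ΔP = 137; V ≈ 6 × 137^0.68 ≈ 170.26 kt.
Difference ≈ 146.66 − 170.26 = -23.60 → -24 kt.

-24 kt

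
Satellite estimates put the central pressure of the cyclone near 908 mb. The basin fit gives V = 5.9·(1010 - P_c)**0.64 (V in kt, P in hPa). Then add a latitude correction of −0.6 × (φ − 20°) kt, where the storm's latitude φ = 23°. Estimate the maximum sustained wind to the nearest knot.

ΔP = 1010 − 908 = 102 mb.
102^0.64 ≈ 19.298.
V ≈ 5.9 × 19.298 ≈ 113.9 kt.
Latitude correction: −0.6 × (23 − 20) = -1.8 kt.
Corrected V ≈ 112.1 kt → 112 kt.

112 kt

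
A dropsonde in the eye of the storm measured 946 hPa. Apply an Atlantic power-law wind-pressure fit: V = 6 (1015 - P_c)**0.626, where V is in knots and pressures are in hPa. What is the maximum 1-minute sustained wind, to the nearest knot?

ΔP = 1015 − 946 = 69 hPa.
69^0.626 ≈ 14.162.
V ≈ 6 × 14.162 ≈ 85.0 kt.

85 kt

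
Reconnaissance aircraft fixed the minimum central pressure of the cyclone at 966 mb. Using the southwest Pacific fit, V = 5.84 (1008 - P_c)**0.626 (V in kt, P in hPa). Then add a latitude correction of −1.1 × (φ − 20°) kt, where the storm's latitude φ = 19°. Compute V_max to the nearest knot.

62 kt

ΔP = 1008 − 966 = 42 mb.
42^0.626 ≈ 10.379.
V ≈ 5.84 × 10.379 ≈ 60.6 kt.
Latitude correction: −1.1 × (19 − 20) = 1.1 kt.
Corrected V ≈ 61.7 kt → 62 kt.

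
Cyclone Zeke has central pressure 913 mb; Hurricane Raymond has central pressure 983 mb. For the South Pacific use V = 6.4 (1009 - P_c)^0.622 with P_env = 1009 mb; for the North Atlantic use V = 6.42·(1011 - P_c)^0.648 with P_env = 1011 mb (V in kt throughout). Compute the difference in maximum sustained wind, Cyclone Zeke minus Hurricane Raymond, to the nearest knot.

54 kt

Cyclone Zeke: ΔP = 96; V ≈ 6.4 × 96^0.622 ≈ 109.43 kt.
Hurricane Raymond: ΔP = 28; V ≈ 6.42 × 28^0.648 ≈ 55.63 kt.
Difference ≈ 109.43 − 55.63 = 53.80 → 54 kt.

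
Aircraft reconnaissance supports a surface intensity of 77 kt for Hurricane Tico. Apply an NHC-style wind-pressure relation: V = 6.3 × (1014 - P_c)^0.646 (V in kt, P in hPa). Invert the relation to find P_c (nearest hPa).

966 hPa

ΔP = (V / 6.3)^(1/0.646) = (77/6.3)^1.548.
77/6.3 = 12.222; 12.222^1.548 ≈ 48.18 hPa.
P_c = 1014 − 48.18 = 965.82 ≈ 966 hPa.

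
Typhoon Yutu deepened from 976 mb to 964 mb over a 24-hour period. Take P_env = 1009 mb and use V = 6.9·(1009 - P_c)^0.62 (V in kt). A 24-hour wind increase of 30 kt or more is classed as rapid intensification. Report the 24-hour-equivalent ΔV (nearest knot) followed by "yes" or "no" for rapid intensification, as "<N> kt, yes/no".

V₁: ΔP = 33, V ≈ 6.9 × 33^0.62 ≈ 60.30 kt.
V₂: ΔP = 45, V ≈ 6.9 × 45^0.62 ≈ 73.09 kt.
ΔV over 24 h = 12.79 kt → 24 h equivalent = 12.79 × 24/24 ≈ 12.79 kt.
13 kt < 30 kt ⇒ not rapid intensification.

13 kt, no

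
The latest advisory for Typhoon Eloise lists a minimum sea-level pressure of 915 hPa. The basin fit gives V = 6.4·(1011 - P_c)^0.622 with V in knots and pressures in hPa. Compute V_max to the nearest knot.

109 kt

ΔP = 1011 − 915 = 96 hPa.
96^0.622 ≈ 17.099.
V ≈ 6.4 × 17.099 ≈ 109.4 kt.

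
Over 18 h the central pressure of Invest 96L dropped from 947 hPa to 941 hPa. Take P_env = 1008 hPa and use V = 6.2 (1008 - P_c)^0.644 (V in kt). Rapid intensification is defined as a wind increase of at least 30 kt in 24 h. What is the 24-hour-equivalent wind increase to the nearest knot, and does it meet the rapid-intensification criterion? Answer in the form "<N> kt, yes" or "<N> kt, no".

V₁: ΔP = 61, V ≈ 6.2 × 61^0.644 ≈ 87.53 kt.
V₂: ΔP = 67, V ≈ 6.2 × 67^0.644 ≈ 92.98 kt.
ΔV over 18 h = 5.45 kt → 24 h equivalent = 5.45 × 24/18 ≈ 7.27 kt.
7 kt < 30 kt ⇒ not rapid intensification.

7 kt, no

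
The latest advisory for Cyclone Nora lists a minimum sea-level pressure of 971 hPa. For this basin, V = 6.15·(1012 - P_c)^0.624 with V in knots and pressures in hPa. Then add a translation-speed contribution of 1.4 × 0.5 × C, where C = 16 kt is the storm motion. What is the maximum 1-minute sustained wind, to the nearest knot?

ΔP = 1012 − 971 = 41 hPa.
41^0.624 ≈ 10.148.
V ≈ 6.15 × 10.148 ≈ 62.4 kt.
Translation term: 1.4 × 0.5 × 16 = 11.2 kt.
Corrected V ≈ 73.6 kt → 74 kt.

74 kt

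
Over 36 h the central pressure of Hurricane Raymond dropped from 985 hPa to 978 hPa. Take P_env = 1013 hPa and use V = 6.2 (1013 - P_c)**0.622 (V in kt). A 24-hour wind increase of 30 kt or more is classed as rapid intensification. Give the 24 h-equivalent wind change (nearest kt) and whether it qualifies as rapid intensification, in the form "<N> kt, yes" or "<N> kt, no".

5 kt, no

V₁: ΔP = 28, V ≈ 6.2 × 28^0.622 ≈ 49.26 kt.
V₂: ΔP = 35, V ≈ 6.2 × 35^0.622 ≈ 56.60 kt.
ΔV over 36 h = 7.34 kt → 24 h equivalent = 7.34 × 24/36 ≈ 4.89 kt.
5 kt < 30 kt ⇒ not rapid intensification.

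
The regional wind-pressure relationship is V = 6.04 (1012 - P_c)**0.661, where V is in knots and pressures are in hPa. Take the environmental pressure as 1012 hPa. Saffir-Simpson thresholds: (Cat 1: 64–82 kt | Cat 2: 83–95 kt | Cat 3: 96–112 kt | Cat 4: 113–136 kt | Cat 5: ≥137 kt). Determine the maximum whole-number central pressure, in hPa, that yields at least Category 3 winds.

946 hPa

Category 3 begins at V = 96 kt.
Required ΔP = (96/6.04)^(1/0.661) = 15.894^1.513 ≈ 65.66 hPa.
P_c ≤ 1012 − 65.66 = 946.34, so the highest integer P_c is 946 hPa.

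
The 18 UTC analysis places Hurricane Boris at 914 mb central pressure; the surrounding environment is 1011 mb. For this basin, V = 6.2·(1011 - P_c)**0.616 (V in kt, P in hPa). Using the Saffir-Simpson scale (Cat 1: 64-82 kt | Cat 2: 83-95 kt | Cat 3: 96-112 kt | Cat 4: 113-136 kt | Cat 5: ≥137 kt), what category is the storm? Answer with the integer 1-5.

3

ΔP = 1011 − 914 = 97 mb.
V ≈ 6.2 × 97^0.616 = 6.2 × 16.74 ≈ 104 kt.
104 kt falls in the Category 3 band.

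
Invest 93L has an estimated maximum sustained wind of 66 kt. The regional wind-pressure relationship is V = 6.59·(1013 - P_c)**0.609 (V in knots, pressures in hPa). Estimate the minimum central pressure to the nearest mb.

969 mb

ΔP = (V / 6.59)^(1/0.609) = (66/6.59)^1.642.
66/6.59 = 10.015; 10.015^1.642 ≈ 43.97 mb.
P_c = 1013 − 43.97 = 969.03 ≈ 969 mb.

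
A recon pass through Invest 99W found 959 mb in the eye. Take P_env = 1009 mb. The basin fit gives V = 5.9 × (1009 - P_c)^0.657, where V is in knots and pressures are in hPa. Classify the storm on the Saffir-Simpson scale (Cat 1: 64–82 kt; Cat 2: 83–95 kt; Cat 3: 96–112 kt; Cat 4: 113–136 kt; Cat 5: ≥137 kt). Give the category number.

1

ΔP = 1009 − 959 = 50 mb.
V ≈ 5.9 × 50^0.657 = 5.9 × 13.07 ≈ 77 kt.
77 kt falls in the Category 1 band.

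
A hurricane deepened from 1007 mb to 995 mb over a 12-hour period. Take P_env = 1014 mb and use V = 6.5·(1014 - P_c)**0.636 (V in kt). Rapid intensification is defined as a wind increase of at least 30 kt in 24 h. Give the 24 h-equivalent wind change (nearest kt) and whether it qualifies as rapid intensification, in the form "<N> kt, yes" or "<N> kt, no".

40 kt, yes

V₁: ΔP = 7, V ≈ 6.5 × 7^0.636 ≈ 22.41 kt.
V₂: ΔP = 19, V ≈ 6.5 × 19^0.636 ≈ 42.29 kt.
ΔV over 12 h = 19.88 kt → 24 h equivalent = 19.88 × 24/12 ≈ 39.76 kt.
40 kt ≥ 30 kt ⇒ rapid intensification.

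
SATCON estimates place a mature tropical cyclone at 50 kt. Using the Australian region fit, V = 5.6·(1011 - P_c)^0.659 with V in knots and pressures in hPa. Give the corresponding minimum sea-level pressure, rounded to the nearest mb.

983 mb

ΔP = (V / 5.6)^(1/0.659) = (50/5.6)^1.517.
50/5.6 = 8.929; 8.929^1.517 ≈ 27.72 mb.
P_c = 1011 − 27.72 = 983.28 ≈ 983 mb.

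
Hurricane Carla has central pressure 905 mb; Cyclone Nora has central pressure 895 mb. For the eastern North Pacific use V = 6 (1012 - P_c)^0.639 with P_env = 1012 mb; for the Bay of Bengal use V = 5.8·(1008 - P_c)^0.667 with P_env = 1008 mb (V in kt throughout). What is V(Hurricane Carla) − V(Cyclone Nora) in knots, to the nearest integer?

-17 kt

Hurricane Carla: ΔP = 107; V ≈ 6 × 107^0.639 ≈ 118.83 kt.
Cyclone Nora: ΔP = 113; V ≈ 5.8 × 113^0.667 ≈ 135.78 kt.
Difference ≈ 118.83 − 135.78 = -16.95 → -17 kt.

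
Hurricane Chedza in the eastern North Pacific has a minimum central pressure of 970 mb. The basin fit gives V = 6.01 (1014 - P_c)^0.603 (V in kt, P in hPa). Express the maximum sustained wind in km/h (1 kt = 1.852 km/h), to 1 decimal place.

109.0 km/h

ΔP = 1014 − 970 = 44 mb.
V ≈ 6.01 × 44^0.603 = 6.01 × 9.795 ≈ 58.868 kt.
58.868 × 1.852 ≈ 109.02 km/h → 109.0 km/h.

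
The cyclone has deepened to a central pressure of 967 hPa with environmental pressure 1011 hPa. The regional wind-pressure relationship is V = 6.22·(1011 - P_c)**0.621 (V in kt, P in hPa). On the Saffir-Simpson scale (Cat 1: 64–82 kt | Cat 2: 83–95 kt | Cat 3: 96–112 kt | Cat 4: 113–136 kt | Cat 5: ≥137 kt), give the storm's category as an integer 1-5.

1

ΔP = 1011 − 967 = 44 hPa.
V ≈ 6.22 × 44^0.621 = 6.22 × 10.49 ≈ 65 kt.
65 kt falls in the Category 1 band.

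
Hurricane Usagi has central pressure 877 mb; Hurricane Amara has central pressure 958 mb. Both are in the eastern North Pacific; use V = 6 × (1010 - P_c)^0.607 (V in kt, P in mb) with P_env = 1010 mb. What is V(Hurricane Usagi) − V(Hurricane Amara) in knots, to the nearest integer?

Hurricane Usagi: ΔP = 133; V ≈ 6 × 133^0.607 ≈ 116.77 kt.
Hurricane Amara: ΔP = 52; V ≈ 6 × 52^0.607 ≈ 66.03 kt.
Difference ≈ 116.77 − 66.03 = 50.74 → 51 kt.

51 kt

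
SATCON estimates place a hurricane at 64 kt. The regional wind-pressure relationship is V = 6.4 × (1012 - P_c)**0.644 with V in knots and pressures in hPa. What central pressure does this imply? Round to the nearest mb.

ΔP = (V / 6.4)^(1/0.644) = (64/6.4)^1.553.
64/6.4 = 10.000; 10.000^1.553 ≈ 35.71 mb.
P_c = 1012 − 35.71 = 976.29 ≈ 976 mb.

976 mb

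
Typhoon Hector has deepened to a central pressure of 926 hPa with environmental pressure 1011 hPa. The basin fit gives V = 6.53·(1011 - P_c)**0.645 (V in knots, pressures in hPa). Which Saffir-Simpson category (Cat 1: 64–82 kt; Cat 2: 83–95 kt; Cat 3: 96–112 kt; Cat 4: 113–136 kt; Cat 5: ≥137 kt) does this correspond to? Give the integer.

ΔP = 1011 − 926 = 85 hPa.
V ≈ 6.53 × 85^0.645 = 6.53 × 17.56 ≈ 115 kt.
115 kt falls in the Category 4 band.

4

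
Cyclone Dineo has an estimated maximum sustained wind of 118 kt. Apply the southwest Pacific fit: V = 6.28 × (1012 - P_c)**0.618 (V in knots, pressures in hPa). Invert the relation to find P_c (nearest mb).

897 mb

ΔP = (V / 6.28)^(1/0.618) = (118/6.28)^1.618.
118/6.28 = 18.790; 18.790^1.618 ≈ 115.18 mb.
P_c = 1012 − 115.18 = 896.82 ≈ 897 mb.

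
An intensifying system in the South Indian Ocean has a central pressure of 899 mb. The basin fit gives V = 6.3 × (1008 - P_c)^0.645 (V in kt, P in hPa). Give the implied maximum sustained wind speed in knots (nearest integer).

ΔP = 1008 − 899 = 109 mb.
109^0.645 ≈ 20.613.
V ≈ 6.3 × 20.613 ≈ 129.9 kt.

130 kt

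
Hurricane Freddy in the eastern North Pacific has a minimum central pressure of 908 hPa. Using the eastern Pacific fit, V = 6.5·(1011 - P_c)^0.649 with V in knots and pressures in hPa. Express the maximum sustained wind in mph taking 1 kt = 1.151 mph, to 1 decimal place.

151.5 mph

ΔP = 1011 − 908 = 103 hPa.
V ≈ 6.5 × 103^0.649 = 6.5 × 20.246 ≈ 131.597 kt.
131.597 × 1.151 ≈ 151.47 mph → 151.5 mph.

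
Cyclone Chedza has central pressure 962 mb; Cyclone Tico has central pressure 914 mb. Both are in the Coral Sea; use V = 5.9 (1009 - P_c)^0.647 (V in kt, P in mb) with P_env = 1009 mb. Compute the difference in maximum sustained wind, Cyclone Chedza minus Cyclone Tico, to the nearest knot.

Cyclone Chedza: ΔP = 47; V ≈ 5.9 × 47^0.647 ≈ 71.24 kt.
Cyclone Tico: ΔP = 95; V ≈ 5.9 × 95^0.647 ≈ 112.32 kt.
Difference ≈ 71.24 − 112.32 = -41.08 → -41 kt.

-41 kt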